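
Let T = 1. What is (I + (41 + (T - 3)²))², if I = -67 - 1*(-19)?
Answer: 9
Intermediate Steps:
I = -48 (I = -67 + 19 = -48)
(I + (41 + (T - 3)²))² = (-48 + (41 + (1 - 3)²))² = (-48 + (41 + (-2)²))² = (-48 + (41 + 4))² = (-48 + 45)² = (-3)² = 9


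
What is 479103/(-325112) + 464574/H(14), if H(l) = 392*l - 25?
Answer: 49473747533/592028952 ≈ 83.566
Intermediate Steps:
H(l) = -25 + 392*l
479103/(-325112) + 464574/H(14) = 479103/(-325112) + 464574/(-25 + 392*14) = 479103*(-1/325112) + 464574/(-25 + 5488) = -479103/325112 + 464574/5463 = -479103/325112 + 464574*(1/5463) = -479103/325112 + 154858/1821 = 49473747533/592028952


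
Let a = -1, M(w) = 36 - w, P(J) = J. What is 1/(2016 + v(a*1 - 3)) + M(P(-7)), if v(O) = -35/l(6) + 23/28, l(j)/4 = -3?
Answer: 3647689/84829 ≈ 43.000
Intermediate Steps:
l(j) = -12 (l(j) = 4*(-3) = -12)
v(O) = 157/42 (v(O) = -35/(-12) + 23/28 = -35*(-1/12) + 23*(1/28) = 35/12 + 23/28 = 157/42)
1/(2016 + v(a*1 - 3)) + M(P(-7)) = 1/(2016 + 157/42) + (36 - 1*(-7)) = 1/(84829/42) + (36 + 7) = 42/84829 + 43 = 3647689/84829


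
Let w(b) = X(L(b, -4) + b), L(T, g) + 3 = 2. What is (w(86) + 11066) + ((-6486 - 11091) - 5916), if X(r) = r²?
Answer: -5202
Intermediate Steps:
L(T, g) = -1 (L(T, g) = -3 + 2 = -1)
w(b) = (-1 + b)²
(w(86) + 11066) + ((-6486 - 11091) - 5916) = ((-1 + 86)² + 11066) + ((-6486 - 11091) - 5916) = (85² + 11066) + (-17577 - 5916) = (7225 + 11066) - 23493 = 18291 - 23493 = -5202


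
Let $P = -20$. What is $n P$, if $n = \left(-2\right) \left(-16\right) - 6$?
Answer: $-520$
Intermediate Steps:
$n = 26$ ($n = 32 - 6 = 26$)
$n P = 26 \left(-20\right) = -520$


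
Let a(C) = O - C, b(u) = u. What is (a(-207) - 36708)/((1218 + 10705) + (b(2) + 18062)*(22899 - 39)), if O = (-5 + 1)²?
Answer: -36485/412954963 ≈ -8.8351e-5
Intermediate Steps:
O = 16 (O = (-4)² = 16)
a(C) = 16 - C
(a(-207) - 36708)/((1218 + 10705) + (b(2) + 18062)*(22899 - 39)) = ((16 - 1*(-207)) - 36708)/((1218 + 10705) + (2 + 18062)*(22899 - 39)) = ((16 + 207) - 36708)/(11923 + 18064*22860) = (223 - 36708)/(11923 + 412943040) = -36485/412954963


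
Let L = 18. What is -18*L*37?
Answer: -11988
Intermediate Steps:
-18*L*37 = -18*18*37 = -324*37 = -11988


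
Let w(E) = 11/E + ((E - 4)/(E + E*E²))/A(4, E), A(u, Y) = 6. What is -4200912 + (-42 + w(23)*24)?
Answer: -25604744632/6095 ≈ -4.2009e+6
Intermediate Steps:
w(E) = 11/E + (-4 + E)/(6*(E + E³)) (w(E) = 11/E + ((E - 4)/(E + E*E²))/6 = 11/E + ((-4 + E)/(E + E³))*(⅙) = 11/E + (-4 + E)/(6*(E + E³)))
-4200912 + (-42 + w(23)*24) = -4200912 + (-42 + ((⅙)*(62 + 23 + 66*23²)/(23*(1 + 23²)))*24) = -4200912 + (-42 + ((⅙)*(1/23)*(62 + 23 + 66*529)/(1 + 529))*24) = -4200912 + (-42 + ((⅙)*(1/23)*(62 + 23 + 34914)/530)*24) = -4200912 + (-42 + ((⅙)*(1/23)*(1/530)*34999)*24) = -4200912 + (-42 + (34999/73140)*24) = -4200912 + (-42 + 69998/6095) = -4200912 - 185992/6095 = -25604744632/6095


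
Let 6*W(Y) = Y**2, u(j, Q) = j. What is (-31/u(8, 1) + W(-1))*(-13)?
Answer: 1157/24 ≈ 48.208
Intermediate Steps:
W(Y) = Y**2/6
(-31/u(8, 1) + W(-1))*(-13) = (-31/8 + (1/6)*(-1)**2)*(-13) = (-31*1/8 + (1/6)*1)*(-13) = (-31/8 + 1/6)*(-13) = -89/24*(-13) = 1157/24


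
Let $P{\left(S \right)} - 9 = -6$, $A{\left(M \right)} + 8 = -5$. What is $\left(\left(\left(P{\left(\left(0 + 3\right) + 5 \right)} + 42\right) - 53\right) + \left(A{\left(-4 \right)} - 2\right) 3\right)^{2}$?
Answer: $2809$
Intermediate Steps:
$A{\left(M \right)} = -13$ ($A{\left(M \right)} = -8 - 5 = -13$)
$P{\left(S \right)} = 3$ ($P{\left(S \right)} = 9 - 6 = 3$)
$\left(\left(\left(P{\left(\left(0 + 3\right) + 5 \right)} + 42\right) - 53\right) + \left(A{\left(-4 \right)} - 2\right) 3\right)^{2} = \left(\left(\left(3 + 42\right) - 53\right) + \left(-13 - 2\right) 3\right)^{2} = \left(\left(45 - 53\right) + \left(-13 + \left(-2 + 0\right)\right) 3\right)^{2} = \left(-8 + \left(-13 - 2\right) 3\right)^{2} = \left(-8 - 45\right)^{2} = \left(-53\right)^{2} = 2809$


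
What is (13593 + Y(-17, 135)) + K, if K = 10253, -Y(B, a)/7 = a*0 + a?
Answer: 22901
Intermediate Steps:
Y(B, a) = -7*a (Y(B, a) = -7*(a*0 + a) = -7*(0 + a) = -7*a)
(13593 + Y(-17, 135)) + K = (13593 - 7*135) + 10253 = (13593 - 945) + 10253 = 12648 + 10253 = 22901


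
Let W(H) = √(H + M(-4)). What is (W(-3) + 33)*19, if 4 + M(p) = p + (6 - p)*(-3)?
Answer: 627 + 19*I*√41 ≈ 627.0 + 121.66*I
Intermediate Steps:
M(p) = -22 + 4*p (M(p) = -4 + (p + (6 - p)*(-3)) = -4 + (p + (-18 + 3*p)) = -4 + (-18 + 4*p) = -22 + 4*p)
W(H) = √(-38 + H) (W(H) = √(H + (-22 + 4*(-4))) = √(H + (-22 - 16)) = √(H - 38) = √(-38 + H))
(W(-3) + 33)*19 = (√(-38 - 3) + 33)*19 = (√(-41) + 33)*19 = (I*√41 + 33)*19 = (33 + I*√41)*19 = 627 + 19*I*√41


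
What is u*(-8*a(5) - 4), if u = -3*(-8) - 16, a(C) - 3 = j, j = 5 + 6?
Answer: -928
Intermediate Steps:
j = 11
a(C) = 14 (a(C) = 3 + 11 = 14)
u = 8 (u = 24 - 16 = 8)
u*(-8*a(5) - 4) = 8*(-8*14 - 4) = 8*(-112 - 4) = 8*(-116) = -928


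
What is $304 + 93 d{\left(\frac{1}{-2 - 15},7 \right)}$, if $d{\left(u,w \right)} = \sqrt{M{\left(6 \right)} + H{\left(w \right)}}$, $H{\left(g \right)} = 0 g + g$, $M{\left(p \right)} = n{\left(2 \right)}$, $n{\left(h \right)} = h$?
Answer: $583$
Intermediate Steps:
$M{\left(p \right)} = 2$
$H{\left(g \right)} = g$ ($H{\left(g \right)} = 0 + g = g$)
$d{\left(u,w \right)} = \sqrt{2 + w}$
$304 + 93 d{\left(\frac{1}{-2 - 15},7 \right)} = 304 + 93 \sqrt{2 + 7} = 304 + 93 \sqrt{9} = 304 + 93 \cdot 3 = 304 + 279 = 583$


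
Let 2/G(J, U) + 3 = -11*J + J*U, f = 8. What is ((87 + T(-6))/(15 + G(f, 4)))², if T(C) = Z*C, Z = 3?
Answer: 16573041/779689 ≈ 21.256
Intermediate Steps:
T(C) = 3*C
G(J, U) = 2/(-3 - 11*J + J*U) (G(J, U) = 2/(-3 + (-11*J + J*U)) = 2/(-3 - 11*J + J*U))
((87 + T(-6))/(15 + G(f, 4)))² = ((87 + 3*(-6))/(15 + 2/(-3 - 11*8 + 8*4)))² = ((87 - 18)/(15 + 2/(-3 - 88 + 32)))² = (69/(15 + 2/(-59)))² = (69/(15 + 2*(-1/59)))² = (69/(15 - 2/59))² = (69/(883/59))² = (69*(59/883))² = (4071/883)² = 16573041/779689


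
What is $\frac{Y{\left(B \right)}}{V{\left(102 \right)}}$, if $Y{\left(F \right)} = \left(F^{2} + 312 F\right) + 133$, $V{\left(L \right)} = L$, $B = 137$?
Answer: $\frac{30823}{51} \approx 604.37$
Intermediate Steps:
$Y{\left(F \right)} = 133 + F^{2} + 312 F$
$\frac{Y{\left(B \right)}}{V{\left(102 \right)}} = \frac{133 + 137^{2} + 312 \cdot 137}{102} = \left(133 + 18769 + 42744\right) \frac{1}{102} = 61646 \cdot \frac{1}{102} = \frac{30823}{51}$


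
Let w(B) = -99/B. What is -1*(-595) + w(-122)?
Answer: 72689/122 ≈ 595.81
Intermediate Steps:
-1*(-595) + w(-122) = -1*(-595) - 99/(-122) = 595 - 99*(-1/122) = 595 + 99/122 = 72689/122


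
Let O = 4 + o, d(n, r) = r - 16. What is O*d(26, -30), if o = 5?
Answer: -414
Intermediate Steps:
d(n, r) = -16 + r
O = 9 (O = 4 + 5 = 9)
O*d(26, -30) = 9*(-16 - 30) = 9*(-46) = -414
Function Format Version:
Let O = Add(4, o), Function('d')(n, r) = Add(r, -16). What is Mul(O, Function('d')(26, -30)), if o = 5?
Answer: -414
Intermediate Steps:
Function('d')(n, r) = Add(-16, r)
O = 9 (O = Add(4, 5) = 9)
Mul(O, Function('d')(26, -30)) = Mul(9, Add(-16, -30)) = Mul(9, -46) = -414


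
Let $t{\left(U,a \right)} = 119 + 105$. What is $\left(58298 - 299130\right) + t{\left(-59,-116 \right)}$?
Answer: $-240608$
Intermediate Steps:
$t{\left(U,a \right)} = 224$
$\left(58298 - 299130\right) + t{\left(-59,-116 \right)} = \left(58298 - 299130\right) + 224 = -240832 + 224 = -240608$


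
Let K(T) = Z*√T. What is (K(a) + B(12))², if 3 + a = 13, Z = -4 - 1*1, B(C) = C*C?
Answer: 20986 - 1440*√10 ≈ 16432.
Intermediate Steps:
B(C) = C²
Z = -5 (Z = -4 - 1 = -5)
a = 10 (a = -3 + 13 = 10)
K(T) = -5*√T
(K(a) + B(12))² = (-5*√10 + 12²)² = (-5*√10 + 144)² = (144 - 5*√10)²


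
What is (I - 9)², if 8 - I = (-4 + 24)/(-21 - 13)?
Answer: 49/289 ≈ 0.16955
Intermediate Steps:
I = 146/17 (I = 8 - (-4 + 24)/(-21 - 13) = 8 - 20/(-34) = 8 - 20*(-1)/34 = 8 - 1*(-10/17) = 8 + 10/17 = 146/17 ≈ 8.5882)
(I - 9)² = (146/17 - 9)² = (-7/17)² = 49/289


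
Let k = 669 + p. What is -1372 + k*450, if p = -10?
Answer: 295178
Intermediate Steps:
k = 659 (k = 669 - 10 = 659)
-1372 + k*450 = -1372 + 659*450 = -1372 + 296550 = 295178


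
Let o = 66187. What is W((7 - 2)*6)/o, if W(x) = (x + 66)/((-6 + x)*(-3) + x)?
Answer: -16/463309 ≈ -3.4534e-5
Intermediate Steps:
W(x) = (66 + x)/(18 - 2*x) (W(x) = (66 + x)/((18 - 3*x) + x) = (66 + x)/(18 - 2*x))
W((7 - 2)*6)/o = ((-66 - (7 - 2)*6)/(2*(-9 + (7 - 2)*6)))/66187 = ((-66 - 5*6)/(2*(-9 + 5*6)))*(1/66187) = ((-66 - 1*30)/(2*(-9 + 30)))*(1/66187) = ((1/2)*(-66 - 30)/21)*(1/66187) = ((1/2)*(1/21)*(-96))*(1/66187) = -16/7*1/66187 = -16/463309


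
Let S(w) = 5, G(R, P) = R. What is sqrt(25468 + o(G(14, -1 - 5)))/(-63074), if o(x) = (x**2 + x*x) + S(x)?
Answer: -sqrt(25865)/63074 ≈ -0.0025498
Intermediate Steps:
o(x) = 5 + 2*x**2 (o(x) = (x**2 + x*x) + 5 = (x**2 + x**2) + 5 = 2*x**2 + 5 = 5 + 2*x**2)
sqrt(25468 + o(G(14, -1 - 5)))/(-63074) = sqrt(25468 + (5 + 2*14**2))/(-63074) = sqrt(25468 + (5 + 2*196))*(-1/63074) = sqrt(25468 + (5 + 392))*(-1/63074) = sqrt(25468 + 397)*(-1/63074) = sqrt(25865)*(-1/63074) = -sqrt(25865)/63074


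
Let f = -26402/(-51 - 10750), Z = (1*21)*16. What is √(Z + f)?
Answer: √39483465938/10801 ≈ 18.397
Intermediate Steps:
Z = 336 (Z = 21*16 = 336)
f = 26402/10801 (f = -26402/(-10801) = -26402*(-1/10801) = 26402/10801 ≈ 2.4444)
√(Z + f) = √(336 + 26402/10801) = √(3655538/10801) = √39483465938/10801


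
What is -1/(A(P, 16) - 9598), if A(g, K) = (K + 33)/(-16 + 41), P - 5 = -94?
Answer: 25/239901 ≈ 0.00010421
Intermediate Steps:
P = -89 (P = 5 - 94 = -89)
A(g, K) = 33/25 + K/25 (A(g, K) = (33 + K)/25 = (33 + K)*(1/25) = 33/25 + K/25)
-1/(A(P, 16) - 9598) = -1/((33/25 + (1/25)*16) - 9598) = -1/((33/25 + 16/25) - 9598) = -1/(49/25 - 9598) = -1/(-239901/25) = -1*(-25/239901) = 25/239901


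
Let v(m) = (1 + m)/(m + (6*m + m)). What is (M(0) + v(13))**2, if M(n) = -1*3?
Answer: 22201/2704 ≈ 8.2104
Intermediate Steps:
M(n) = -3
v(m) = (1 + m)/(8*m) (v(m) = (1 + m)/(m + 7*m) = (1 + m)/((8*m)) = (1 + m)*(1/(8*m)) = (1 + m)/(8*m))
(M(0) + v(13))**2 = (-3 + (1/8)*(1 + 13)/13)**2 = (-3 + (1/8)*(1/13)*14)**2 = (-3 + 7/52)**2 = (-149/52)**2 = 22201/2704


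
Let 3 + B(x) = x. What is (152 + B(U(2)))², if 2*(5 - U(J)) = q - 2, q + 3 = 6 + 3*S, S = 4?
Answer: 87025/4 ≈ 21756.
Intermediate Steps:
q = 15 (q = -3 + (6 + 3*4) = -3 + (6 + 12) = -3 + 18 = 15)
U(J) = -3/2 (U(J) = 5 - (15 - 2)/2 = 5 - ½*13 = 5 - 13/2 = -3/2)
B(x) = -3 + x
(152 + B(U(2)))² = (152 + (-3 - 3/2))² = (152 - 9/2)² = (295/2)² = 87025/4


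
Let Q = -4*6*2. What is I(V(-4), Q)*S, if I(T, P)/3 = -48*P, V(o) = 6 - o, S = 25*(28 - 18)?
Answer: 1728000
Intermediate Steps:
S = 250 (S = 25*10 = 250)
Q = -48 (Q = -24*2 = -48)
I(T, P) = -144*P (I(T, P) = 3*(-48*P) = -144*P)
I(V(-4), Q)*S = -144*(-48)*250 = 6912*250 = 1728000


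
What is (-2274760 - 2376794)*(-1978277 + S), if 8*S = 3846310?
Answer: 13931294918481/2 ≈ 6.9656e+12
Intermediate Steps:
S = 1923155/4 (S = (1/8)*3846310 = 1923155/4 ≈ 4.8079e+5)
(-2274760 - 2376794)*(-1978277 + S) = (-2274760 - 2376794)*(-1978277 + 1923155/4) = -4651554*(-5989953/4) = 13931294918481/2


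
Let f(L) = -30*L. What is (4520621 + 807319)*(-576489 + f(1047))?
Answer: -3238849398060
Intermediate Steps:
(4520621 + 807319)*(-576489 + f(1047)) = (4520621 + 807319)*(-576489 - 30*1047) = 5327940*(-576489 - 31410) = 5327940*(-607899) = -3238849398060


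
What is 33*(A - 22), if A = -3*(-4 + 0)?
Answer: -330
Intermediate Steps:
A = 12 (A = -3*(-4) = 12)
33*(A - 22) = 33*(12 - 22) = 33*(-10) = -330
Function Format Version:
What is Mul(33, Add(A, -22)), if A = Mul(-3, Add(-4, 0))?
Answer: -330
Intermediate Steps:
A = 12 (A = Mul(-3, -4) = 12)
Mul(33, Add(A, -22)) = Mul(33, Add(12, -22)) = Mul(33, -10) = -330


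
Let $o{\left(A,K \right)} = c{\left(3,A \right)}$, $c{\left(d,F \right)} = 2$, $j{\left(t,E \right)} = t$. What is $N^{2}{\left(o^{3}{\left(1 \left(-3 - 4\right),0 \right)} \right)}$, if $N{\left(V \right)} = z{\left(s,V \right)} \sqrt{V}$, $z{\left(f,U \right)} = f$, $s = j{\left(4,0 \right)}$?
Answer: $128$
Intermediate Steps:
$s = 4$
$o{\left(A,K \right)} = 2$
$N{\left(V \right)} = 4 \sqrt{V}$
$N^{2}{\left(o^{3}{\left(1 \left(-3 - 4\right),0 \right)} \right)} = \left(4 \sqrt{2^{3}}\right)^{2} = \left(4 \sqrt{8}\right)^{2} = \left(4 \cdot 2 \sqrt{2}\right)^{2} = \left(8 \sqrt{2}\right)^{2} = 128$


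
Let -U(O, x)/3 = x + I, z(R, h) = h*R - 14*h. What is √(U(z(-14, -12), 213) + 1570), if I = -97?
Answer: √1222 ≈ 34.957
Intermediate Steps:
z(R, h) = -14*h + R*h (z(R, h) = R*h - 14*h = -14*h + R*h)
U(O, x) = 291 - 3*x (U(O, x) = -3*(x - 97) = -3*(-97 + x) = 291 - 3*x)
√(U(z(-14, -12), 213) + 1570) = √((291 - 3*213) + 1570) = √((291 - 639) + 1570) = √(-348 + 1570) = √1222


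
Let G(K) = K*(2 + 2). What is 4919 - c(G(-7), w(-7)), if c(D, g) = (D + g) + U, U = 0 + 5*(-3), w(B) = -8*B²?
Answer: 5354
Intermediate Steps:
G(K) = 4*K (G(K) = K*4 = 4*K)
U = -15 (U = 0 - 15 = -15)
c(D, g) = -15 + D + g (c(D, g) = (D + g) - 15 = -15 + D + g)
4919 - c(G(-7), w(-7)) = 4919 - (-15 + 4*(-7) - 8*(-7)²) = 4919 - (-15 - 28 - 8*49) = 4919 - (-15 - 28 - 392) = 4919 - 1*(-435) = 4919 + 435 = 5354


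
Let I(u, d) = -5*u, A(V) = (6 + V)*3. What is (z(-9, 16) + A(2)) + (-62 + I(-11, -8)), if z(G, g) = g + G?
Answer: 24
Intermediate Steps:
z(G, g) = G + g
A(V) = 18 + 3*V
(z(-9, 16) + A(2)) + (-62 + I(-11, -8)) = ((-9 + 16) + (18 + 3*2)) + (-62 - 5*(-11)) = (7 + (18 + 6)) + (-62 + 55) = (7 + 24) - 7 = 31 - 7 = 24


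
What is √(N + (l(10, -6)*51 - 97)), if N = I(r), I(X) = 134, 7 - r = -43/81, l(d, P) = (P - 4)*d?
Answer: I*√5063 ≈ 71.155*I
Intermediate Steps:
l(d, P) = d*(-4 + P) (l(d, P) = (-4 + P)*d = d*(-4 + P))
r = 610/81 (r = 7 - (-43)/81 = 7 - 1*(-43/81) = 7 + 43/81 = 610/81 ≈ 7.5309)
N = 134
√(N + (l(10, -6)*51 - 97)) = √(134 + ((10*(-4 - 6))*51 - 97)) = √(134 + ((10*(-10))*51 - 97)) = √(134 + (-100*51 - 97)) = √(134 + (-5100 - 97)) = √(134 - 5197) = √(-5063) = I*√5063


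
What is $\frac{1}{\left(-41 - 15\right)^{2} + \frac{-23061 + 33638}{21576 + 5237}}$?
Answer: $\frac{26813}{84096145} \approx 0.00031884$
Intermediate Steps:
$\frac{1}{\left(-41 - 15\right)^{2} + \frac{-23061 + 33638}{21576 + 5237}} = \frac{1}{\left(-56\right)^{2} + \frac{10577}{26813}} = \frac{1}{3136 + 10577 \cdot \frac{1}{26813}} = \frac{1}{3136 + \frac{10577}{26813}} = \frac{1}{\frac{84096145}{26813}} = \frac{26813}{84096145}$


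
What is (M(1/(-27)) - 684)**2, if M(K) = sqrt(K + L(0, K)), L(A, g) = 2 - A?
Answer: (6156 - sqrt(159))**2/81 ≈ 4.6594e+5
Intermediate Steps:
M(K) = sqrt(2 + K) (M(K) = sqrt(K + (2 - 1*0)) = sqrt(K + (2 + 0)) = sqrt(K + 2) = sqrt(2 + K))
(M(1/(-27)) - 684)**2 = (sqrt(2 + 1/(-27)) - 684)**2 = (sqrt(2 - 1/27) - 684)**2 = (sqrt(53/27) - 684)**2 = (sqrt(159)/9 - 684)**2 = (-684 + sqrt(159)/9)**2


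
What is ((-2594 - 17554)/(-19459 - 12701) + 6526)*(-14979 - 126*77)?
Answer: -431704231479/2680 ≈ -1.6108e+8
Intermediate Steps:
((-2594 - 17554)/(-19459 - 12701) + 6526)*(-14979 - 126*77) = (-20148/(-32160) + 6526)*(-14979 - 9702) = (-20148*(-1/32160) + 6526)*(-24681) = (1679/2680 + 6526)*(-24681) = (17491359/2680)*(-24681) = -431704231479/2680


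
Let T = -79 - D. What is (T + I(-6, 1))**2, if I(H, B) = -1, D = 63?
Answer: 20449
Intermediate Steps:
T = -142 (T = -79 - 1*63 = -79 - 63 = -142)
(T + I(-6, 1))**2 = (-142 - 1)**2 = (-143)**2 = 20449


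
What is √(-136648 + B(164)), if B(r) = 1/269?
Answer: I*√9887985659/269 ≈ 369.66*I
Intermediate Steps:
B(r) = 1/269
√(-136648 + B(164)) = √(-136648 + 1/269) = √(-36758311/269) = I*√9887985659/269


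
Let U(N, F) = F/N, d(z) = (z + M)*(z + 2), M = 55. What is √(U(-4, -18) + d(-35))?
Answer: I*√2622/2 ≈ 25.603*I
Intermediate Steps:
d(z) = (2 + z)*(55 + z) (d(z) = (z + 55)*(z + 2) = (55 + z)*(2 + z) = (2 + z)*(55 + z))
√(U(-4, -18) + d(-35)) = √(-18/(-4) + (110 + (-35)² + 57*(-35))) = √(-18*(-¼) + (110 + 1225 - 1995)) = √(9/2 - 660) = √(-1311/2) = I*√2622/2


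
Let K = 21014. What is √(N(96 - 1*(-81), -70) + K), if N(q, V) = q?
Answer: √21191 ≈ 145.57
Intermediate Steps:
√(N(96 - 1*(-81), -70) + K) = √((96 - 1*(-81)) + 21014) = √((96 + 81) + 21014) = √(177 + 21014) = √21191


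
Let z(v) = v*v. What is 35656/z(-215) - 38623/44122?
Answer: -16318011/156887650 ≈ -0.10401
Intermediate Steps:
z(v) = v²
35656/z(-215) - 38623/44122 = 35656/((-215)²) - 38623/44122 = 35656/46225 - 38623*1/44122 = 35656*(1/46225) - 2971/3394 = 35656/46225 - 2971/3394 = -16318011/156887650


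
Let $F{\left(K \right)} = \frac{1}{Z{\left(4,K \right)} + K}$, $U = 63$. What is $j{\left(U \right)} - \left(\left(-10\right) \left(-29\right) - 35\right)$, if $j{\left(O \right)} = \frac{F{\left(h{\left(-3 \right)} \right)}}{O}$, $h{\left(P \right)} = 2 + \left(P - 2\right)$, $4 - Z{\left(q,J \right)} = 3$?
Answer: $- \frac{32131}{126} \approx -255.01$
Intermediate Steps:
$Z{\left(q,J \right)} = 1$ ($Z{\left(q,J \right)} = 4 - 3 = 1$)
$h{\left(P \right)} = P$ ($h{\left(P \right)} = 2 + \left(P - 2\right) = 2 + \left(-2 + P\right) = P$)
$F{\left(K \right)} = \frac{1}{1 + K}$
$j{\left(O \right)} = - \frac{1}{2 O}$ ($j{\left(O \right)} = \frac{1}{\left(1 - 3\right) O} = \frac{1}{\left(-2\right) O} = - \frac{1}{2 O}$)
$j{\left(U \right)} - \left(\left(-10\right) \left(-29\right) - 35\right) = - \frac{1}{2 \cdot 63} - \left(\left(-10\right) \left(-29\right) - 35\right) = \left(- \frac{1}{2}\right) \frac{1}{63} - \left(290 - 35\right) = - \frac{1}{126} - 255 = - \frac{32131}{126}$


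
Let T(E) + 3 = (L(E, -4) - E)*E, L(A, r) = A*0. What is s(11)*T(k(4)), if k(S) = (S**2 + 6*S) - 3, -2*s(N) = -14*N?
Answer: -105644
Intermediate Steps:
s(N) = 7*N (s(N) = -(-7)*N = 7*N)
k(S) = -3 + S**2 + 6*S
L(A, r) = 0
T(E) = -3 - E**2 (T(E) = -3 + (0 - E)*E = -3 + (-E)*E = -3 - E**2)
s(11)*T(k(4)) = (7*11)*(-3 - (-3 + 4**2 + 6*4)**2) = 77*(-3 - (-3 + 16 + 24)**2) = 77*(-3 - 1*37**2) = 77*(-3 - 1*1369) = 77*(-3 - 1369) = 77*(-1372) = -105644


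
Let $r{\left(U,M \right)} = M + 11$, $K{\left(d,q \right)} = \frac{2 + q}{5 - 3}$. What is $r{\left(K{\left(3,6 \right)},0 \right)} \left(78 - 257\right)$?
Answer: $-1969$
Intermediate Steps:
$K{\left(d,q \right)} = 1 + \frac{q}{2}$ ($K{\left(d,q \right)} = \frac{2 + q}{2} = \left(2 + q\right) \frac{1}{2} = 1 + \frac{q}{2}$)
$r{\left(U,M \right)} = 11 + M$
$r{\left(K{\left(3,6 \right)},0 \right)} \left(78 - 257\right) = \left(11 + 0\right) \left(78 - 257\right) = 11 \left(-179\right) = -1969$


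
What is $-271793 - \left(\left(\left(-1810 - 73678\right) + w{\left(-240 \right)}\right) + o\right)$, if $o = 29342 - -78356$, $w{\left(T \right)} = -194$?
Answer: $-303809$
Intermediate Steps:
$o = 107698$ ($o = 29342 + 78356 = 107698$)
$-271793 - \left(\left(\left(-1810 - 73678\right) + w{\left(-240 \right)}\right) + o\right) = -271793 - \left(\left(\left(-1810 - 73678\right) - 194\right) + 107698\right) = -271793 - \left(\left(-75488 - 194\right) + 107698\right) = -271793 - \left(-75682 + 107698\right) = -271793 - 32016 = -303809$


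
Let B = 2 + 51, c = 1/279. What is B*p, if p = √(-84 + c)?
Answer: 53*I*√726485/93 ≈ 485.74*I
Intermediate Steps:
c = 1/279 ≈ 0.0035842
B = 53
p = I*√726485/93 (p = √(-84 + 1/279) = √(-23435/279) = I*√726485/93 ≈ 9.165*I)
B*p = 53*(I*√726485/93) = 53*I*√726485/93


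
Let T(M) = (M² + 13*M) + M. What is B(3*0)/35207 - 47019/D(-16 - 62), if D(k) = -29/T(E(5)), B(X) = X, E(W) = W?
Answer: 4466805/29 ≈ 1.5403e+5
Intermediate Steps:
T(M) = M² + 14*M
D(k) = -29/95 (D(k) = -29*1/(5*(14 + 5)) = -29/(5*19) = -29/95)
B(3*0)/35207 - 47019/D(-16 - 62) = (3*0)/35207 - 47019/(-29/95) = 0*(1/35207) - 47019*(-95/29) = 0 + 4466805/29 = 4466805/29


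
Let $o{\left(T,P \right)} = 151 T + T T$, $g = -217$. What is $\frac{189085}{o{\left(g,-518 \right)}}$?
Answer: $\frac{189085}{14322} \approx 13.202$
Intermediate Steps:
$o{\left(T,P \right)} = T^{2} + 151 T$ ($o{\left(T,P \right)} = 151 T + T^{2} = T^{2} + 151 T$)
$\frac{189085}{o{\left(g,-518 \right)}} = \frac{189085}{\left(-217\right) \left(151 - 217\right)} = \frac{189085}{\left(-217\right) \left(-66\right)} = \frac{189085}{14322}$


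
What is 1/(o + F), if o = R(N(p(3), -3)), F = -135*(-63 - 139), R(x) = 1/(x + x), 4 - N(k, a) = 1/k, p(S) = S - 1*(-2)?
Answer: 38/1036265 ≈ 3.6670e-5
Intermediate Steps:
p(S) = 2 + S (p(S) = S + 2 = 2 + S)
N(k, a) = 4 - 1/k
R(x) = 1/(2*x)
F = 27270 (F = -135*(-202) = 27270)
o = 5/38 (o = 1/(2*(4 - 1/(2 + 3))) = 1/(2*(4 - 1/5)) = 1/(2*(4 - 1*⅕)) = 1/(2*(4 - ⅕)) = 1/(2*(19/5)) = (½)*(5/19) = 5/38 ≈ 0.13158)
1/(o + F) = 1/(5/38 + 27270) = 1/(1036265/38) = 38/1036265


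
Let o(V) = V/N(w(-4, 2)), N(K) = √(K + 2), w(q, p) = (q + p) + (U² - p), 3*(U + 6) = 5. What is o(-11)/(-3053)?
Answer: 33*√151/461003 ≈ 0.00087963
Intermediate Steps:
U = -13/3 (U = -6 + (⅓)*5 = -6 + 5/3 = -13/3 ≈ -4.3333)
w(q, p) = 169/9 + q (w(q, p) = (q + p) + ((-13/3)² - p) = (p + q) + (169/9 - p) = 169/9 + q)
N(K) = √(2 + K)
o(V) = 3*V*√151/151 (o(V) = V/(√(2 + (169/9 - 4))) = V/(√(2 + 133/9)) = V/(√(151/9)) = V/((√151/3)) = V*(3*√151/151) = 3*V*√151/151)
o(-11)/(-3053) = ((3/151)*(-11)*√151)/(-3053) = -33*√151/151*(-1/3053) = 33*√151/461003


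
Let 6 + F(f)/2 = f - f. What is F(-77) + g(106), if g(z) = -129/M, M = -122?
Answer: -1335/122 ≈ -10.943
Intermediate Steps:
g(z) = 129/122 (g(z) = -129/(-122) = -129*(-1/122) = 129/122)
F(f) = -12 (F(f) = -12 + 2*(f - f) = -12 + 2*0 = -12 + 0 = -12)
F(-77) + g(106) = -12 + 129/122 = -1335/122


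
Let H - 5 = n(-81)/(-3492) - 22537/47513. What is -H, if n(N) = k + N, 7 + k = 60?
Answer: -188052035/41478849 ≈ -4.5337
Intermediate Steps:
k = 53 (k = -7 + 60 = 53)
n(N) = 53 + N
H = 188052035/41478849 (H = 5 + ((53 - 81)/(-3492) - 22537/47513) = 5 + (-28*(-1/3492) - 22537*1/47513) = 5 + (7/873 - 22537/47513) = 5 - 19342210/41478849 = 188052035/41478849 ≈ 4.5337)
-H = -1*188052035/41478849 = -188052035/41478849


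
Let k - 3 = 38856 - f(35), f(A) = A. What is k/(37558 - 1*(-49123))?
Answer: 38824/86681 ≈ 0.44790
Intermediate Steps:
k = 38824 (k = 3 + (38856 - 1*35) = 3 + (38856 - 35) = 3 + 38821 = 38824)
k/(37558 - 1*(-49123)) = 38824/(37558 - 1*(-49123)) = 38824/(37558 + 49123) = 38824/86681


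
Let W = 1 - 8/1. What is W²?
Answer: 49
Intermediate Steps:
W = -7 (W = 1 + 1*(-8) = 1 - 8 = -7)
W² = (-7)² = 49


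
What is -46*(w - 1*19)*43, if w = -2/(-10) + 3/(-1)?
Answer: 215602/5 ≈ 43120.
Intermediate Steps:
w = -14/5 (w = -2*(-1/10) + 3*(-1) = 1/5 - 3 = -14/5 ≈ -2.8000)
-46*(w - 1*19)*43 = -46*(-14/5 - 1*19)*43 = -46*(-14/5 - 19)*43 = -46*(-109/5)*43 = (5014/5)*43 = 215602/5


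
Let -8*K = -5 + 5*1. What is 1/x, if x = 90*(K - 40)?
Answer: -1/3600 ≈ -0.00027778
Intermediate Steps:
K = 0 (K = -(-5 + 5*1)/8 = -(-5 + 5)/8 = -⅛*0 = 0)
x = -3600 (x = 90*(0 - 40) = 90*(-40) = -3600)
1/x = 1/(-3600) = -1/3600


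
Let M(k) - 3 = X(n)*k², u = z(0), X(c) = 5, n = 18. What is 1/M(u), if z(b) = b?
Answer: ⅓ ≈ 0.33333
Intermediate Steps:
u = 0
M(k) = 3 + 5*k²
1/M(u) = 1/(3 + 5*0²) = 1/(3 + 5*0) = 1/(3 + 0) = 1/3 = ⅓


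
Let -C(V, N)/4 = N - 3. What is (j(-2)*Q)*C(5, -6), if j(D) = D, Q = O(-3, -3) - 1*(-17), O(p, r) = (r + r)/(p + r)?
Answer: -1296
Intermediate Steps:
O(p, r) = 2*r/(p + r) (O(p, r) = (2*r)/(p + r) = 2*r/(p + r))
C(V, N) = 12 - 4*N (C(V, N) = -4*(N - 3) = -4*(-3 + N) = 12 - 4*N)
Q = 18 (Q = 2*(-3)/(-3 - 3) - 1*(-17) = 2*(-3)/(-6) + 17 = 2*(-3)*(-⅙) + 17 = 1 + 17 = 18)
(j(-2)*Q)*C(5, -6) = (-2*18)*(12 - 4*(-6)) = -36*(12 + 24) = -36*36 = -1296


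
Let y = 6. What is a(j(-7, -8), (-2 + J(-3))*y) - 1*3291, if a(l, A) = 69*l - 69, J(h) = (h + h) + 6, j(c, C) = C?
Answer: -3912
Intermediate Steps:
J(h) = 6 + 2*h (J(h) = 2*h + 6 = 6 + 2*h)
a(l, A) = -69 + 69*l
a(j(-7, -8), (-2 + J(-3))*y) - 1*3291 = (-69 + 69*(-8)) - 1*3291 = (-69 - 552) - 3291 = -621 - 3291 = -3912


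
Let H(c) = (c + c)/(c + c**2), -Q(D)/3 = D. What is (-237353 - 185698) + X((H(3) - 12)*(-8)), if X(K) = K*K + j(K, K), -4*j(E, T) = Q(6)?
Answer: -829165/2 ≈ -4.1458e+5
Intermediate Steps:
Q(D) = -3*D
j(E, T) = 9/2 (j(E, T) = -(-3)*6/4 = -1/4*(-18) = 9/2)
H(c) = 2*c/(c + c**2) (H(c) = (2*c)/(c + c**2) = 2*c/(c + c**2))
X(K) = 9/2 + K**2 (X(K) = K*K + 9/2 = K**2 + 9/2 = 9/2 + K**2)
(-237353 - 185698) + X((H(3) - 12)*(-8)) = (-237353 - 185698) + (9/2 + ((2/(1 + 3) - 12)*(-8))**2) = -423051 + (9/2 + ((2/4 - 12)*(-8))**2) = -423051 + (9/2 + ((2*(1/4) - 12)*(-8))**2) = -423051 + (9/2 + ((1/2 - 12)*(-8))**2) = -423051 + (9/2 + (-23/2*(-8))**2) = -423051 + (9/2 + 92**2) = -423051 + (9/2 + 8464) = -423051 + 16937/2 = -829165/2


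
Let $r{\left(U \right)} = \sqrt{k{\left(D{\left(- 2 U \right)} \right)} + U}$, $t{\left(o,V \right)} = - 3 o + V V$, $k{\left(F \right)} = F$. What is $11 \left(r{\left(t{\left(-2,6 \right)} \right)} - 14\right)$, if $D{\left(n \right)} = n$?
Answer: $-154 + 11 i \sqrt{42} \approx -154.0 + 71.288 i$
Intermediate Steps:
$t{\left(o,V \right)} = V^{2} - 3 o$ ($t{\left(o,V \right)} = - 3 o + V^{2} = V^{2} - 3 o$)
$r{\left(U \right)} = \sqrt{- U}$ ($r{\left(U \right)} = \sqrt{- 2 U + U} = \sqrt{- U}$)
$11 \left(r{\left(t{\left(-2,6 \right)} \right)} - 14\right) = 11 \left(\sqrt{- (6^{2} - -6)} - 14\right) = 11 \left(\sqrt{- (36 + 6)} - 14\right) = 11 \left(\sqrt{\left(-1\right) 42} - 14\right) = 11 \left(\sqrt{-42} - 14\right) = 11 \left(i \sqrt{42} - 14\right) = 11 \left(-14 + i \sqrt{42}\right) = -154 + 11 i \sqrt{42}$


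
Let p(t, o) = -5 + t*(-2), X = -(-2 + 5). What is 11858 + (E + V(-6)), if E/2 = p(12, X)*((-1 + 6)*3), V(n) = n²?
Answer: 11024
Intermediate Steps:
X = -3 (X = -1*3 = -3)
p(t, o) = -5 - 2*t
E = -870 (E = 2*((-5 - 2*12)*((-1 + 6)*3)) = 2*((-5 - 24)*(5*3)) = 2*(-29*15) = 2*(-435) = -870)
11858 + (E + V(-6)) = 11858 + (-870 + (-6)²) = 11858 + (-870 + 36) = 11858 - 834 = 11024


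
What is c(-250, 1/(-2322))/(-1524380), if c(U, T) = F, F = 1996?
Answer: -499/381095 ≈ -0.0013094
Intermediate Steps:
c(U, T) = 1996
c(-250, 1/(-2322))/(-1524380) = 1996/(-1524380) = 1996*(-1/1524380) = -499/381095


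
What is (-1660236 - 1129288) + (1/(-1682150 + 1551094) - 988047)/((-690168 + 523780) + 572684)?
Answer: -13503217126629587/4840684416 ≈ -2.7895e+6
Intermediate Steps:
(-1660236 - 1129288) + (1/(-1682150 + 1551094) - 988047)/((-690168 + 523780) + 572684) = -2789524 + (1/(-131056) - 988047)/(-166388 + 572684) = -2789524 + (-1/131056 - 988047)/406296 = -2789524 - 129489487633/131056*1/406296 = -2789524 - 11771771603/4840684416 = -13503217126629587/4840684416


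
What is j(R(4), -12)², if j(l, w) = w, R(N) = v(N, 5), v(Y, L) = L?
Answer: 144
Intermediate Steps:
R(N) = 5
j(R(4), -12)² = (-12)² = 144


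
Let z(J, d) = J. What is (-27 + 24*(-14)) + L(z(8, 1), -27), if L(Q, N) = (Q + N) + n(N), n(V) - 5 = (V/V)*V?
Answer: -404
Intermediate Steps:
n(V) = 5 + V (n(V) = 5 + (V/V)*V = 5 + 1*V = 5 + V)
L(Q, N) = 5 + Q + 2*N (L(Q, N) = (Q + N) + (5 + N) = (N + Q) + (5 + N) = 5 + Q + 2*N)
(-27 + 24*(-14)) + L(z(8, 1), -27) = (-27 + 24*(-14)) + (5 + 8 + 2*(-27)) = (-27 - 336) + (5 + 8 - 54) = -363 - 41 = -404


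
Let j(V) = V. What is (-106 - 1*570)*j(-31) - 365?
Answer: 20591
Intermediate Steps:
(-106 - 1*570)*j(-31) - 365 = (-106 - 1*570)*(-31) - 365 = (-106 - 570)*(-31) - 365 = -676*(-31) - 365 = 20956 - 365 = 20591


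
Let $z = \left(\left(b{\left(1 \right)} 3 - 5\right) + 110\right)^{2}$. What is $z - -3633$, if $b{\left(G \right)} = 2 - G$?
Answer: $15297$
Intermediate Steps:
$z = 11664$ ($z = \left(\left(\left(2 - 1\right) 3 - 5\right) + 110\right)^{2} = \left(\left(1 \cdot 3 - 5\right) + 110\right)^{2} = \left(\left(3 - 5\right) + 110\right)^{2} = \left(-2 + 110\right)^{2} = 108^{2} = 11664$)
$z - -3633 = 11664 - -3633 = 11664 + \left(-15 + 3648\right) = 11664 + 3633 = 15297$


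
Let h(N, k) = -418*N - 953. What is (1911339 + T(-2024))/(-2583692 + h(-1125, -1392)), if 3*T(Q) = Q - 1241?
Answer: -5730752/6343185 ≈ -0.90345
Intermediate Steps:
T(Q) = -1241/3 + Q/3 (T(Q) = (Q - 1241)/3 = (-1241 + Q)/3 = -1241/3 + Q/3)
h(N, k) = -953 - 418*N
(1911339 + T(-2024))/(-2583692 + h(-1125, -1392)) = (1911339 + (-1241/3 + (⅓)*(-2024)))/(-2583692 + (-953 - 418*(-1125))) = (1911339 + (-1241/3 - 2024/3))/(-2583692 + (-953 + 470250)) = (1911339 - 3265/3)/(-2583692 + 469297) = (5730752/3)/(-2114395) = (5730752/3)*(-1/2114395) = -5730752/6343185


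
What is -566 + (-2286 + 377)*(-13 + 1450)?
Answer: -2743799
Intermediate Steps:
-566 + (-2286 + 377)*(-13 + 1450) = -566 - 1909*1437 = -566 - 2743233 = -2743799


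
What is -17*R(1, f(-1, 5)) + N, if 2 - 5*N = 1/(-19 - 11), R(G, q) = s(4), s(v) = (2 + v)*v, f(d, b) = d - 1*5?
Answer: -61139/150 ≈ -407.59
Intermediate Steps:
f(d, b) = -5 + d (f(d, b) = d - 5 = -5 + d)
s(v) = v*(2 + v)
R(G, q) = 24 (R(G, q) = 4*(2 + 4) = 4*6 = 24)
N = 61/150 (N = 2/5 - 1/(5*(-19 - 11)) = 2/5 - 1/5/(-30) = 2/5 - 1/5*(-1/30) = 2/5 + 1/150 = 61/150 ≈ 0.40667)
-17*R(1, f(-1, 5)) + N = -17*24 + 61/150 = -408 + 61/150 = -61139/150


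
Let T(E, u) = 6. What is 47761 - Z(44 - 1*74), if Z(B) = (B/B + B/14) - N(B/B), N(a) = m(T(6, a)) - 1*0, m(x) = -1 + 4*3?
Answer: 334412/7 ≈ 47773.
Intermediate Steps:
m(x) = 11 (m(x) = -1 + 12 = 11)
N(a) = 11 (N(a) = 11 - 1*0 = 11 + 0 = 11)
Z(B) = -10 + B/14 (Z(B) = (B/B + B/14) - 1*11 = (1 + B*(1/14)) - 11 = (1 + B/14) - 11 = -10 + B/14)
47761 - Z(44 - 1*74) = 47761 - (-10 + (44 - 1*74)/14) = 47761 - (-10 + (44 - 74)/14) = 47761 - (-10 + (1/14)*(-30)) = 47761 - (-10 - 15/7) = 47761 - 1*(-85/7) = 47761 + 85/7 = 334412/7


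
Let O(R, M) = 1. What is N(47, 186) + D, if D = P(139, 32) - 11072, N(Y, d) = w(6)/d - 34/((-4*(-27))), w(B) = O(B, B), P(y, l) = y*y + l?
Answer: 6930938/837 ≈ 8280.7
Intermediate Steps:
P(y, l) = l + y² (P(y, l) = y² + l = l + y²)
w(B) = 1
N(Y, d) = -17/54 + 1/d (N(Y, d) = 1/d - 34/((-4*(-27))) = 1/d - 34/108 = 1/d - 34*1/108 = 1/d - 17/54 = -17/54 + 1/d)
D = 8281 (D = (32 + 139²) - 11072 = (32 + 19321) - 11072 = 19353 - 11072 = 8281)
N(47, 186) + D = (-17/54 + 1/186) + 8281 = -259/837 + 8281 = 6930938/837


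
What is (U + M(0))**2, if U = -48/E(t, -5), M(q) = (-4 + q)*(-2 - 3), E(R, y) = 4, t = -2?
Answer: 64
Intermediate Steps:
M(q) = 20 - 5*q (M(q) = (-4 + q)*(-5) = 20 - 5*q)
U = -12 (U = -48/4 = -48*1/4 = -12)
(U + M(0))**2 = (-12 + (20 - 5*0))**2 = (-12 + (20 + 0))**2 = (-12 + 20)**2 = 8**2 = 64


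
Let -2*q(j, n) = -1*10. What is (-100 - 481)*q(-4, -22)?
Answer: -2905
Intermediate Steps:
q(j, n) = 5 (q(j, n) = -(-1)*10/2 = -1/2*(-10) = 5)
(-100 - 481)*q(-4, -22) = (-100 - 481)*5 = -581*5 = -2905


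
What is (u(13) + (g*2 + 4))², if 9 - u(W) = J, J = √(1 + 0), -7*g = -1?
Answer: 7396/49 ≈ 150.94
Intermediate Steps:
g = ⅐ (g = -⅐*(-1) = ⅐ ≈ 0.14286)
J = 1 (J = √1 = 1)
u(W) = 8 (u(W) = 9 - 1*1 = 9 - 1 = 8)
(u(13) + (g*2 + 4))² = (8 + ((⅐)*2 + 4))² = (8 + (2/7 + 4))² = (8 + 30/7)² = (86/7)² = 7396/49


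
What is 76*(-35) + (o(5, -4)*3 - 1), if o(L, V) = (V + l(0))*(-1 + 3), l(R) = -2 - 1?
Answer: -2703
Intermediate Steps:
l(R) = -3
o(L, V) = -6 + 2*V (o(L, V) = (V - 3)*(-1 + 3) = (-3 + V)*2 = -6 + 2*V)
76*(-35) + (o(5, -4)*3 - 1) = 76*(-35) + ((-6 + 2*(-4))*3 - 1) = -2660 + ((-6 - 8)*3 - 1) = -2660 + (-14*3 - 1) = -2660 + (-42 - 1) = -2660 - 43 = -2703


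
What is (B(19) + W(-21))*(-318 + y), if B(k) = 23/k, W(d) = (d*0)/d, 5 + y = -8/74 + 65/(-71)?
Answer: -19577830/49913 ≈ -392.24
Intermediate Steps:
y = -15824/2627 (y = -5 + (-8/74 + 65/(-71)) = -5 + (-8*1/74 + 65*(-1/71)) = -5 + (-4/37 - 65/71) = -5 - 2689/2627 = -15824/2627 ≈ -6.0236)
W(d) = 0 (W(d) = 0/d = 0)
(B(19) + W(-21))*(-318 + y) = (23/19 + 0)*(-318 - 15824/2627) = (23*(1/19) + 0)*(-851210/2627) = (23/19 + 0)*(-851210/2627) = (23/19)*(-851210/2627) = -19577830/49913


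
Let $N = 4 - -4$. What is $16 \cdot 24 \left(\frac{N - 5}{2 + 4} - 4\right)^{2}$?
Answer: $4704$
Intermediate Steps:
$N = 8$ ($N = 4 + 4 = 8$)
$16 \cdot 24 \left(\frac{N - 5}{2 + 4} - 4\right)^{2} = 16 \cdot 24 \left(\frac{8 - 5}{2 + 4} - 4\right)^{2} = 384 \left(\frac{3}{6} - 4\right)^{2} = 384 \left(3 \cdot \frac{1}{6} - 4\right)^{2} = 384 \left(\frac{1}{2} - 4\right)^{2} = 384 \left(- \frac{7}{2}\right)^{2} = 384 \cdot \frac{49}{4} = 4704$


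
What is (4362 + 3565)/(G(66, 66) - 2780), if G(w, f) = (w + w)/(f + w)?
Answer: -7927/2779 ≈ -2.8525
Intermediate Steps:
G(w, f) = 2*w/(f + w) (G(w, f) = (2*w)/(f + w) = 2*w/(f + w))
(4362 + 3565)/(G(66, 66) - 2780) = (4362 + 3565)/(2*66/(66 + 66) - 2780) = 7927/(2*66/132 - 2780) = 7927/(2*66*(1/132) - 2780) = 7927/(1 - 2780) = 7927/(-2779) = 7927*(-1/2779) = -7927/2779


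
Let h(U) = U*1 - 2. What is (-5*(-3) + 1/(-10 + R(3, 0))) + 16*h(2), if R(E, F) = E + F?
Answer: 104/7 ≈ 14.857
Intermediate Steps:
h(U) = -2 + U (h(U) = U - 2 = -2 + U)
(-5*(-3) + 1/(-10 + R(3, 0))) + 16*h(2) = (-5*(-3) + 1/(-10 + (3 + 0))) + 16*(-2 + 2) = (15 + 1/(-10 + 3)) + 16*0 = (15 + 1/(-7)) + 0 = (15 - 1/7) + 0 = 104/7 + 0 = 104/7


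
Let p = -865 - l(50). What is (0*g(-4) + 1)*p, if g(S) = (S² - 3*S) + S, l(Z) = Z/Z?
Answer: -866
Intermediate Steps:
l(Z) = 1
g(S) = S² - 2*S
p = -866 (p = -865 - 1*1 = -865 - 1 = -866)
(0*g(-4) + 1)*p = (0*(-4*(-2 - 4)) + 1)*(-866) = (0*(-4*(-6)) + 1)*(-866) = (0*24 + 1)*(-866) = (0 + 1)*(-866) = 1*(-866) = -866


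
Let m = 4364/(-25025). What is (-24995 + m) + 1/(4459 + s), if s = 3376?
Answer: -980165137508/39214175 ≈ -24995.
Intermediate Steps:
m = -4364/25025 (m = 4364*(-1/25025) = -4364/25025 ≈ -0.17439)
(-24995 + m) + 1/(4459 + s) = (-24995 - 4364/25025) + 1/(4459 + 3376) = -625504239/25025 + 1/7835 = -980165137508/39214175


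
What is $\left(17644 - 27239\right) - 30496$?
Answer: $-40091$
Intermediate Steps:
$\left(17644 - 27239\right) - 30496 = -9595 - 30496 = -40091$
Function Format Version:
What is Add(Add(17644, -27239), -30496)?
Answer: -40091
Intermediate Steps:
Add(Add(17644, -27239), -30496) = Add(-9595, -30496) = -40091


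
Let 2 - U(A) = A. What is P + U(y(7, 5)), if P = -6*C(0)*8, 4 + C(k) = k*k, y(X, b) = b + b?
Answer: 184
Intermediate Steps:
y(X, b) = 2*b
U(A) = 2 - A
C(k) = -4 + k² (C(k) = -4 + k*k = -4 + k²)
P = 192 (P = -6*(-4 + 0²)*8 = -6*(-4 + 0)*8 = -6*(-4)*8 = 24*8 = 192)
P + U(y(7, 5)) = 192 + (2 - 2*5) = 192 + (2 - 1*10) = 192 + (2 - 10) = 192 - 8 = 184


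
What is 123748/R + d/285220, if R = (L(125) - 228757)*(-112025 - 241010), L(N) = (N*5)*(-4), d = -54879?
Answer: -68929013380093/358244284198060 ≈ -0.19241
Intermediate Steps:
L(N) = -20*N (L(N) = (5*N)*(-4) = -20*N)
R = 81641814995 (R = (-20*125 - 228757)*(-112025 - 241010) = (-2500 - 228757)*(-353035) = -231257*(-353035) = 81641814995)
123748/R + d/285220 = 123748/81641814995 - 54879/285220 = -68929013380093/358244284198060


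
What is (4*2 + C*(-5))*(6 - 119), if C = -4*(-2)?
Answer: 3616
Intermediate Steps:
C = 8
(4*2 + C*(-5))*(6 - 119) = (4*2 + 8*(-5))*(6 - 119) = (8 - 40)*(-113) = -32*(-113) = 3616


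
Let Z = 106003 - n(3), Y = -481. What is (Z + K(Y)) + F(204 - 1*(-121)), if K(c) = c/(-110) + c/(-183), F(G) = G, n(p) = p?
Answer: 2140463183/20130 ≈ 1.0633e+5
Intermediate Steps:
K(c) = -293*c/20130 (K(c) = c*(-1/110) + c*(-1/183) = -c/110 - c/183 = -293*c/20130)
Z = 106000 (Z = 106003 - 1*3 = 106003 - 3 = 106000)
(Z + K(Y)) + F(204 - 1*(-121)) = (106000 - 293/20130*(-481)) + (204 - 1*(-121)) = (106000 + 140933/20130) + (204 + 121) = 2133920933/20130 + 325 = 2140463183/20130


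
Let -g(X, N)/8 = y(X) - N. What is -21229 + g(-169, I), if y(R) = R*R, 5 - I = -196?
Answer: -248109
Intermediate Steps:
I = 201 (I = 5 - 1*(-196) = 5 + 196 = 201)
y(R) = R²
g(X, N) = -8*X² + 8*N (g(X, N) = -8*(X² - N) = -8*X² + 8*N)
-21229 + g(-169, I) = -21229 + (-8*(-169)² + 8*201) = -21229 + (-8*28561 + 1608) = -21229 + (-228488 + 1608) = -21229 - 226880 = -248109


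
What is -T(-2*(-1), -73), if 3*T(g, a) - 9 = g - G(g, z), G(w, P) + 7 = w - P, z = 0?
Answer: -16/3 ≈ -5.3333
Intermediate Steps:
G(w, P) = -7 + w - P (G(w, P) = -7 + (w - P) = -7 + w - P)
T(g, a) = 16/3 (T(g, a) = 3 + (g - (-7 + g - 1*0))/3 = 3 + (g - (-7 + g + 0))/3 = 3 + (g - (-7 + g))/3 = 3 + (g + (7 - g))/3 = 3 + (1/3)*7 = 3 + 7/3 = 16/3)
-T(-2*(-1), -73) = -1*16/3 = -16/3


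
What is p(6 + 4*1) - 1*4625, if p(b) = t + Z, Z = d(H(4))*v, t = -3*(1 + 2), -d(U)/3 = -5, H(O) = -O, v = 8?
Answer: -4514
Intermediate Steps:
d(U) = 15 (d(U) = -3*(-5) = 15)
t = -9 (t = -3*3 = -9)
Z = 120 (Z = 15*8 = 120)
p(b) = 111 (p(b) = -9 + 120 = 111)
p(6 + 4*1) - 1*4625 = 111 - 1*4625 = 111 - 4625 = -4514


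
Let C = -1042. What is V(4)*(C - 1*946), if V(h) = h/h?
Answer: -1988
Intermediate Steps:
V(h) = 1
V(4)*(C - 1*946) = 1*(-1042 - 1*946) = 1*(-1042 - 946) = 1*(-1988) = -1988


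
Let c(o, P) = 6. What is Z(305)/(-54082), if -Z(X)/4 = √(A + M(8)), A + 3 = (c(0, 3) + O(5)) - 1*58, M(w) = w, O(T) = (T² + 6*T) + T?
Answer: 2*√13/27041 ≈ 0.00026667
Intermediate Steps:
O(T) = T² + 7*T
A = 5 (A = -3 + ((6 + 5*(7 + 5)) - 1*58) = -3 + ((6 + 5*12) - 58) = -3 + ((6 + 60) - 58) = -3 + (66 - 58) = -3 + 8 = 5)
Z(X) = -4*√13 (Z(X) = -4*√(5 + 8) = -4*√13)
Z(305)/(-54082) = -4*√13/(-54082) = -4*√13*(-1/54082) = 2*√13/27041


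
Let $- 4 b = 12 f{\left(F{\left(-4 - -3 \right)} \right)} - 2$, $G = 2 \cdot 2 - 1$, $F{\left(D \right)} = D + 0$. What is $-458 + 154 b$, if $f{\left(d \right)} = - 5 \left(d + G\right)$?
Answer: $4239$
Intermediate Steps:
$F{\left(D \right)} = D$
$G = 3$ ($G = 4 - 1 = 3$)
$f{\left(d \right)} = -15 - 5 d$ ($f{\left(d \right)} = - 5 \left(d + 3\right) = - 5 \left(3 + d\right) = -15 - 5 d$)
$b = \frac{61}{2}$ ($b = - \frac{12 \left(-15 - 5 \left(-4 - -3\right)\right) - 2}{4} = - \frac{12 \left(-15 - 5 \left(-4 + 3\right)\right) - 2}{4} = - \frac{12 \left(-15 - -5\right) - 2}{4} = - \frac{12 \left(-15 + 5\right) - 2}{4} = - \frac{12 \left(-10\right) - 2}{4} = - \frac{-120 - 2}{4} = \left(- \frac{1}{4}\right) \left(-122\right) = \frac{61}{2} \approx 30.5$)
$-458 + 154 b = -458 + 154 \cdot \frac{61}{2} = -458 + 4697 = 4239$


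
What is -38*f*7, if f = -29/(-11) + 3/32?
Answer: -127813/176 ≈ -726.21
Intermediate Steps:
f = 961/352 (f = -29*(-1/11) + 3*(1/32) = 29/11 + 3/32 = 961/352 ≈ 2.7301)
-38*f*7 = -38*961/352*7 = -18259/176*7 = -127813/176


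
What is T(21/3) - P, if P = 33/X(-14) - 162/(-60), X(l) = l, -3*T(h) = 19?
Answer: -701/105 ≈ -6.6762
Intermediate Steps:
T(h) = -19/3 (T(h) = -⅓*19 = -19/3)
P = 12/35 (P = 33/(-14) - 162/(-60) = 33*(-1/14) - 162*(-1/60) = -33/14 + 27/10 = 12/35 ≈ 0.34286)
T(21/3) - P = -19/3 - 1*12/35 = -19/3 - 12/35 = -701/105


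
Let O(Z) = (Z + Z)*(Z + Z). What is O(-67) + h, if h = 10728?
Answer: 28684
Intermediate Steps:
O(Z) = 4*Z² (O(Z) = (2*Z)*(2*Z) = 4*Z²)
O(-67) + h = 4*(-67)² + 10728 = 4*4489 + 10728 = 17956 + 10728 = 28684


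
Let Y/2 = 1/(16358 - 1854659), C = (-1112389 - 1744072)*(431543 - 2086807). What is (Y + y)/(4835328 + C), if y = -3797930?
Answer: -102672625249/127821445201140024 ≈ -8.0325e-7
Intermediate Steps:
C = 4728197060704 (C = -2856461*(-1655264) = 4728197060704)
Y = -2/1838301 (Y = 2/(16358 - 1854659) = 2/(-1838301) = 2*(-1/1838301) = -2/1838301 ≈ -1.0880e-6)
(Y + y)/(4835328 + C) = (-2/1838301 - 3797930)/(4835328 + 4728197060704) = -6981738516932/1838301/4728201896032 = -6981738516932/1838301*1/4728201896032 = -102672625249/127821445201140024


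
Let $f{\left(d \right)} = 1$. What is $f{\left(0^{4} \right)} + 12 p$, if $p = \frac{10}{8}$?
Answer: $16$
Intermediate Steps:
$p = \frac{5}{4}$ ($p = 10 \cdot \frac{1}{8} = \frac{5}{4} \approx 1.25$)
$f{\left(0^{4} \right)} + 12 p = 1 + 12 \cdot \frac{5}{4} = 1 + 15 = 16$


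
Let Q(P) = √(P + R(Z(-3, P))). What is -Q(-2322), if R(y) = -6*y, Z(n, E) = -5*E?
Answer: -3*I*√7998 ≈ -268.29*I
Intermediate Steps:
Q(P) = √31*√P (Q(P) = √(P - (-30)*P) = √(P + 30*P) = √(31*P) = √31*√P)
-Q(-2322) = -√31*√(-2322) = -√31*3*I*√258 = -3*I*√7998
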